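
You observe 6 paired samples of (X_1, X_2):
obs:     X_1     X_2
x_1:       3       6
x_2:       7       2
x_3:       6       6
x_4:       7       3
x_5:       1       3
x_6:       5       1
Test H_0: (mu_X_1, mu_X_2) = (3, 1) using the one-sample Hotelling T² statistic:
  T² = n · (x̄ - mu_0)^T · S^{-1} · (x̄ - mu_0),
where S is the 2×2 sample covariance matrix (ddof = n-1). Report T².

Step 1 — sample mean vector:
  mean(X_1) = (3 + 7 + 6 + 7 + 1 + 5) / 6 = 29/6 = 4.8333
  mean(X_2) = (6 + 2 + 6 + 3 + 3 + 1) / 6 = 21/6 = 3.5
  x̄ = (4.8333, 3.5),  deviation x̄ - mu_0 = (4.8333, 3.5) - (3, 1) = (1.8333, 2.5).

Step 2 — sample covariance matrix, S[i,j] = (1/(n-1)) · Σ_k (x_{k,i} - mean_i) · (x_{k,j} - mean_j), divisor n-1 = 5:
  S[X_1,X_1] = ((-1.8333)·(-1.8333) + (2.1667)·(2.1667) + (1.1667)·(1.1667) + (2.1667)·(2.1667) + (-3.8333)·(-3.8333) + (0.1667)·(0.1667)) / 5 = 28.8333/5 = 5.7667
  S[X_1,X_2] = ((-1.8333)·(2.5) + (2.1667)·(-1.5) + (1.1667)·(2.5) + (2.1667)·(-0.5) + (-3.8333)·(-0.5) + (0.1667)·(-2.5)) / 5 = -4.5/5 = -0.9
  S[X_2,X_2] = ((2.5)·(2.5) + (-1.5)·(-1.5) + (2.5)·(2.5) + (-0.5)·(-0.5) + (-0.5)·(-0.5) + (-2.5)·(-2.5)) / 5 = 21.5/5 = 4.3
  S = [[5.7667, -0.9],
 [-0.9, 4.3]].

Step 3 — invert S. det(S) = 5.7667·4.3 - (-0.9)² = 23.9867.
  S^{-1} = (1/det) · [[d, -b], [-b, a]] = [[0.1793, 0.0375],
 [0.0375, 0.2404]].

Step 4 — quadratic form (x̄ - mu_0)^T · S^{-1} · (x̄ - mu_0):
  S^{-1} · (x̄ - mu_0) = (0.4225, 0.6698),
  (x̄ - mu_0)^T · [...] = (1.8333)·(0.4225) + (2.5)·(0.6698) = 2.449.

Step 5 — scale by n: T² = 6 · 2.449 = 14.6943.

T² ≈ 14.6943


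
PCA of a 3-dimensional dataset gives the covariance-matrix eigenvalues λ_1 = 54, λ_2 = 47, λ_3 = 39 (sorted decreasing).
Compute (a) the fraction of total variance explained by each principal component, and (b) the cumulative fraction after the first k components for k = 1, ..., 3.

Step 1 — total variance = trace(Sigma) = Σ λ_i = 54 + 47 + 39 = 140.

Step 2 — fraction explained by component i = λ_i / Σ λ:
  PC1: 54/140 = 0.3857
  PC2: 47/140 = 0.3357
  PC3: 39/140 = 0.2786

Step 3 — cumulative fraction after k components = (λ_1 + ... + λ_k) / Σ λ:
  k = 1: 54/140 = 0.3857
  k = 2: (54 + 47)/140 = 101/140 = 0.7214
  k = 3: (54 + 47 + 39)/140 = 140/140 = 1

Summary (fraction, with percent):

explained: PC1 0.3857 (38.57%), PC2 0.3357 (33.57%), PC3 0.2786 (27.86%);  cumulative: 0.3857, 0.7214, 1


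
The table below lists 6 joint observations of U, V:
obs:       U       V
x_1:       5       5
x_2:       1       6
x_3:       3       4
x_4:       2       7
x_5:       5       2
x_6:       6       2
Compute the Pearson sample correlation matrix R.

Step 1 — column means:
  mean(U) = (5 + 1 + 3 + 2 + 5 + 6) / 6 = 22/6 = 3.6667
  mean(V) = (5 + 6 + 4 + 7 + 2 + 2) / 6 = 26/6 = 4.3333

Step 2 — sample variances and covariances s[i,j] = (1/(n-1)) · Σ_k (x_{k,i} - mean_i) · (x_{k,j} - mean_j), with n-1 = 5:
  s[U,U] = ((1.3333)·(1.3333) + (-2.6667)·(-2.6667) + (-0.6667)·(-0.6667) + (-1.6667)·(-1.6667) + (1.3333)·(1.3333) + (2.3333)·(2.3333)) / 5 = 19.3333/5 = 3.8667
  s[U,V] = ((1.3333)·(0.6667) + (-2.6667)·(1.6667) + (-0.6667)·(-0.3333) + (-1.6667)·(2.6667) + (1.3333)·(-2.3333) + (2.3333)·(-2.3333)) / 5 = -16.3333/5 = -3.2667
  s[V,V] = ((0.6667)·(0.6667) + (1.6667)·(1.6667) + (-0.3333)·(-0.3333) + (2.6667)·(2.6667) + (-2.3333)·(-2.3333) + (-2.3333)·(-2.3333)) / 5 = 21.3333/5 = 4.2667
  Sample standard deviations s_i = √(s[i,i]):
  s(U) = √(3.8667) = 1.9664
  s(V) = √(4.2667) = 2.0656

Step 3 — r_{ij} = s_{ij} / (s_i · s_j):
  r[U,U] = 1 (diagonal).
  r[U,V] = -3.2667 / (1.9664 · 2.0656) = -3.2667 / 4.0617 = -0.8043
  r[V,V] = 1 (diagonal).

R is symmetric with unit diagonal. Assembling:

R = [[1, -0.8043],
 [-0.8043, 1]]


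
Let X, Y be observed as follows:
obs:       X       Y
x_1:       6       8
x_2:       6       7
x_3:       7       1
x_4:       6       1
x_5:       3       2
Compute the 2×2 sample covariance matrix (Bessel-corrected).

Step 1 — column means:
  mean(X) = (6 + 6 + 7 + 6 + 3) / 5 = 28/5 = 5.6
  mean(Y) = (8 + 7 + 1 + 1 + 2) / 5 = 19/5 = 3.8

Step 2 — sample covariance S[i,j] = (1/(n-1)) · Σ_k (x_{k,i} - mean_i) · (x_{k,j} - mean_j), with n-1 = 4.
  S[X,X] = ((0.4)·(0.4) + (0.4)·(0.4) + (1.4)·(1.4) + (0.4)·(0.4) + (-2.6)·(-2.6)) / 4 = 9.2/4 = 2.3
  S[X,Y] = ((0.4)·(4.2) + (0.4)·(3.2) + (1.4)·(-2.8) + (0.4)·(-2.8) + (-2.6)·(-1.8)) / 4 = 2.6/4 = 0.65
  S[Y,Y] = ((4.2)·(4.2) + (3.2)·(3.2) + (-2.8)·(-2.8) + (-2.8)·(-2.8) + (-1.8)·(-1.8)) / 4 = 46.8/4 = 11.7

S is symmetric (S[j,i] = S[i,j]). Assembling:

S = [[2.3, 0.65],
 [0.65, 11.7]]


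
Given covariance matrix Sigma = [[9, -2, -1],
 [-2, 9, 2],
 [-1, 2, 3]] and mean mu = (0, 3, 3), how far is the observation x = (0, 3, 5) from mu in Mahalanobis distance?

Step 1 — centre the observation: (x - mu) = (0, 0, 2).

Step 2 — invert Sigma (cofactor / det for 3×3, or solve directly):
  Sigma^{-1} = [[0.1186, 0.0206, 0.0258],
 [0.0206, 0.134, -0.0825],
 [0.0258, -0.0825, 0.3969]].

Step 3 — form the quadratic (x - mu)^T · Sigma^{-1} · (x - mu):
  Sigma^{-1} · (x - mu) = (0.0515, -0.1649, 0.7938).
  (x - mu)^T · [Sigma^{-1} · (x - mu)] = (0)·(0.0515) + (0)·(-0.1649) + (2)·(0.7938) = 1.5876.

Step 4 — take square root: d = √(1.5876) ≈ 1.26.

d(x, mu) = √(1.5876) ≈ 1.26


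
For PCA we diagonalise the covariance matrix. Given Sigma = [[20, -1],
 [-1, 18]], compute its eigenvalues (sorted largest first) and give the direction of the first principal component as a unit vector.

Step 1 — characteristic polynomial of 2×2 Sigma:
  det(Sigma - λI) = λ² - trace · λ + det = 0.
  trace = 20 + 18 = 38, det = 20·18 - (-1)² = 359.
Step 2 — discriminant:
  Δ = trace² - 4·det = 1444 - 1436 = 8.
Step 3 — eigenvalues:
  λ = (trace ± √Δ)/2 = (38 ± 2.8284)/2,
  λ_1 = 20.4142,  λ_2 = 17.5858.

Step 4 — unit eigenvector for λ_1: solve (Sigma - λ_1 I)v = 0. First row:
  (20 - 20.4142)·v_x + (-1)·v_y = 0, i.e. (-0.4142)·v_x + (-1)·v_y = 0,
  so v ∝ (b, λ_1 - a) = (-1, 0.4142); multiply by -1 so the first entry is positive: u = (1, -0.4142).
  ||u|| = √((1)² + (-0.4142)²) = √(1.1716) ≈ 1.0824,
  v_1 = u/||u|| ≈ (0.9239, -0.3827) (||v_1|| = 1).

λ_1 = 20.4142,  λ_2 = 17.5858;  v_1 ≈ (0.9239, -0.3827)


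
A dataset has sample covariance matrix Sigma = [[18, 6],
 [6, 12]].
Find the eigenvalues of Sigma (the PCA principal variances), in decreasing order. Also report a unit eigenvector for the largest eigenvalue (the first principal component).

Step 1 — characteristic polynomial of 2×2 Sigma:
  det(Sigma - λI) = λ² - trace · λ + det = 0.
  trace = 18 + 12 = 30, det = 18·12 - (6)² = 180.
Step 2 — discriminant:
  Δ = trace² - 4·det = 900 - 720 = 180.
Step 3 — eigenvalues:
  λ = (trace ± √Δ)/2 = (30 ± 13.4164)/2,
  λ_1 = 21.7082,  λ_2 = 8.2918.

Step 4 — unit eigenvector for λ_1: solve (Sigma - λ_1 I)v = 0. First row:
  (18 - 21.7082)·v_x + (6)·v_y = 0, i.e. (-3.7082)·v_x + (6)·v_y = 0,
  so v ∝ (b, λ_1 - a) = (6, 3.7082) = u.
  ||u|| = √((6)² + (3.7082)²) = √(49.7508) ≈ 7.0534,
  v_1 = u/||u|| ≈ (0.8507, 0.5257) (||v_1|| = 1).

λ_1 = 21.7082,  λ_2 = 8.2918;  v_1 ≈ (0.8507, 0.5257)


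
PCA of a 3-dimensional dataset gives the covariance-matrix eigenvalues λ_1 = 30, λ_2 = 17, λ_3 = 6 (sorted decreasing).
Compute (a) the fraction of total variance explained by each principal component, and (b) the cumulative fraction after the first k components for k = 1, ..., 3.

Step 1 — total variance = trace(Sigma) = Σ λ_i = 30 + 17 + 6 = 53.

Step 2 — fraction explained by component i = λ_i / Σ λ:
  PC1: 30/53 = 0.566
  PC2: 17/53 = 0.3208
  PC3: 6/53 = 0.1132

Step 3 — cumulative fraction after k components = (λ_1 + ... + λ_k) / Σ λ:
  k = 1: 30/53 = 0.566
  k = 2: (30 + 17)/53 = 47/53 = 0.8868
  k = 3: (30 + 17 + 6)/53 = 53/53 = 1

Summary (fraction, with percent):

explained: PC1 0.566 (56.6%), PC2 0.3208 (32.08%), PC3 0.1132 (11.32%);  cumulative: 0.566, 0.8868, 1


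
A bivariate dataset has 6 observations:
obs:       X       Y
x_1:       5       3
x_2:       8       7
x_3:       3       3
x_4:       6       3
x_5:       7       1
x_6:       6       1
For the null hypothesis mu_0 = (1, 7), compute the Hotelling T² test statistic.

Step 1 — sample mean vector:
  mean(X) = (5 + 8 + 3 + 6 + 7 + 6) / 6 = 35/6 = 5.8333
  mean(Y) = (3 + 7 + 3 + 3 + 1 + 1) / 6 = 18/6 = 3
  x̄ = (5.8333, 3),  deviation x̄ - mu_0 = (5.8333, 3) - (1, 7) = (4.8333, -4).

Step 2 — sample covariance matrix, S[i,j] = (1/(n-1)) · Σ_k (x_{k,i} - mean_i) · (x_{k,j} - mean_j), divisor n-1 = 5:
  S[X,X] = ((-0.8333)·(-0.8333) + (2.1667)·(2.1667) + (-2.8333)·(-2.8333) + (0.1667)·(0.1667) + (1.1667)·(1.1667) + (0.1667)·(0.1667)) / 5 = 14.8333/5 = 2.9667
  S[X,Y] = ((-0.8333)·(0) + (2.1667)·(4) + (-2.8333)·(0) + (0.1667)·(0) + (1.1667)·(-2) + (0.1667)·(-2)) / 5 = 6/5 = 1.2
  S[Y,Y] = ((0)·(0) + (4)·(4) + (0)·(0) + (0)·(0) + (-2)·(-2) + (-2)·(-2)) / 5 = 24/5 = 4.8
  S = [[2.9667, 1.2],
 [1.2, 4.8]].

Step 3 — invert S. det(S) = 2.9667·4.8 - (1.2)² = 12.8.
  S^{-1} = (1/det) · [[d, -b], [-b, a]] = [[0.375, -0.0937],
 [-0.0937, 0.2318]].

Step 4 — quadratic form (x̄ - mu_0)^T · S^{-1} · (x̄ - mu_0):
  S^{-1} · (x̄ - mu_0) = (2.1875, -1.3802),
  (x̄ - mu_0)^T · [...] = (4.8333)·(2.1875) + (-4)·(-1.3802) = 16.0937.

Step 5 — scale by n: T² = 6 · 16.0937 = 96.5625.

T² ≈ 96.5625


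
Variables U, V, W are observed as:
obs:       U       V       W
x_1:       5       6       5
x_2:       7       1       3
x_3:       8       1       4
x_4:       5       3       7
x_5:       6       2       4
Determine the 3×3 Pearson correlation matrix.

Step 1 — column means:
  mean(U) = (5 + 7 + 8 + 5 + 6) / 5 = 31/5 = 6.2
  mean(V) = (6 + 1 + 1 + 3 + 2) / 5 = 13/5 = 2.6
  mean(W) = (5 + 3 + 4 + 7 + 4) / 5 = 23/5 = 4.6

Step 2 — sample variances and covariances s[i,j] = (1/(n-1)) · Σ_k (x_{k,i} - mean_i) · (x_{k,j} - mean_j), with n-1 = 4:
  s[U,U] = ((-1.2)·(-1.2) + (0.8)·(0.8) + (1.8)·(1.8) + (-1.2)·(-1.2) + (-0.2)·(-0.2)) / 4 = 6.8/4 = 1.7
  s[U,V] = ((-1.2)·(3.4) + (0.8)·(-1.6) + (1.8)·(-1.6) + (-1.2)·(0.4) + (-0.2)·(-0.6)) / 4 = -8.6/4 = -2.15
  s[U,W] = ((-1.2)·(0.4) + (0.8)·(-1.6) + (1.8)·(-0.6) + (-1.2)·(2.4) + (-0.2)·(-0.6)) / 4 = -5.6/4 = -1.4
  s[V,V] = ((3.4)·(3.4) + (-1.6)·(-1.6) + (-1.6)·(-1.6) + (0.4)·(0.4) + (-0.6)·(-0.6)) / 4 = 17.2/4 = 4.3
  s[V,W] = ((3.4)·(0.4) + (-1.6)·(-1.6) + (-1.6)·(-0.6) + (0.4)·(2.4) + (-0.6)·(-0.6)) / 4 = 6.2/4 = 1.55
  s[W,W] = ((0.4)·(0.4) + (-1.6)·(-1.6) + (-0.6)·(-0.6) + (2.4)·(2.4) + (-0.6)·(-0.6)) / 4 = 9.2/4 = 2.3
  Sample standard deviations s_i = √(s[i,i]):
  s(U) = √(1.7) = 1.3038
  s(V) = √(4.3) = 2.0736
  s(W) = √(2.3) = 1.5166

Step 3 — r_{ij} = s_{ij} / (s_i · s_j):
  r[U,U] = 1 (diagonal).
  r[U,V] = -2.15 / (1.3038 · 2.0736) = -2.15 / 2.7037 = -0.7952
  r[U,W] = -1.4 / (1.3038 · 1.5166) = -1.4 / 1.9774 = -0.708
  r[V,V] = 1 (diagonal).
  r[V,W] = 1.55 / (2.0736 · 1.5166) = 1.55 / 3.1448 = 0.4929
  r[W,W] = 1 (diagonal).

R is symmetric with unit diagonal. Assembling:

R = [[1, -0.7952, -0.708],
 [-0.7952, 1, 0.4929],
 [-0.708, 0.4929, 1]]


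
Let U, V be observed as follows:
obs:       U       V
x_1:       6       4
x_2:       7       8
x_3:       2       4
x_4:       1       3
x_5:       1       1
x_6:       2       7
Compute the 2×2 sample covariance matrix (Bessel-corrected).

Step 1 — column means:
  mean(U) = (6 + 7 + 2 + 1 + 1 + 2) / 6 = 19/6 = 3.1667
  mean(V) = (4 + 8 + 4 + 3 + 1 + 7) / 6 = 27/6 = 4.5

Step 2 — sample covariance S[i,j] = (1/(n-1)) · Σ_k (x_{k,i} - mean_i) · (x_{k,j} - mean_j), with n-1 = 5.
  S[U,U] = ((2.8333)·(2.8333) + (3.8333)·(3.8333) + (-1.1667)·(-1.1667) + (-2.1667)·(-2.1667) + (-2.1667)·(-2.1667) + (-1.1667)·(-1.1667)) / 5 = 34.8333/5 = 6.9667
  S[U,V] = ((2.8333)·(-0.5) + (3.8333)·(3.5) + (-1.1667)·(-0.5) + (-2.1667)·(-1.5) + (-2.1667)·(-3.5) + (-1.1667)·(2.5)) / 5 = 20.5/5 = 4.1
  S[V,V] = ((-0.5)·(-0.5) + (3.5)·(3.5) + (-0.5)·(-0.5) + (-1.5)·(-1.5) + (-3.5)·(-3.5) + (2.5)·(2.5)) / 5 = 33.5/5 = 6.7

S is symmetric (S[j,i] = S[i,j]). Assembling:

S = [[6.9667, 4.1],
 [4.1, 6.7]]


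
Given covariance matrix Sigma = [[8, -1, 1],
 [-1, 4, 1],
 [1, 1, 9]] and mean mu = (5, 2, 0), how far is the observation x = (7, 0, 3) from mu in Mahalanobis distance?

Step 1 — centre the observation: (x - mu) = (2, -2, 3).

Step 2 — invert Sigma (cofactor / det for 3×3, or solve directly):
  Sigma^{-1} = [[0.1321, 0.0377, -0.0189],
 [0.0377, 0.2679, -0.034],
 [-0.0189, -0.034, 0.117]].

Step 3 — form the quadratic (x - mu)^T · Sigma^{-1} · (x - mu):
  Sigma^{-1} · (x - mu) = (0.1321, -0.5623, 0.3811).
  (x - mu)^T · [Sigma^{-1} · (x - mu)] = (2)·(0.1321) + (-2)·(-0.5623) + (3)·(0.3811) = 2.5321.

Step 4 — take square root: d = √(2.5321) ≈ 1.5912.

d(x, mu) = √(2.5321) ≈ 1.5912


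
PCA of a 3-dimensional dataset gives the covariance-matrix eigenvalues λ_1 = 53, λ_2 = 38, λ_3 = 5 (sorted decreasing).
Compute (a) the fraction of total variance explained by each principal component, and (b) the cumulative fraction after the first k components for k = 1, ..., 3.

Step 1 — total variance = trace(Sigma) = Σ λ_i = 53 + 38 + 5 = 96.

Step 2 — fraction explained by component i = λ_i / Σ λ:
  PC1: 53/96 = 0.5521
  PC2: 38/96 = 0.3958
  PC3: 5/96 = 0.0521

Step 3 — cumulative fraction after k components = (λ_1 + ... + λ_k) / Σ λ:
  k = 1: 53/96 = 0.5521
  k = 2: (53 + 38)/96 = 91/96 = 0.9479
  k = 3: (53 + 38 + 5)/96 = 96/96 = 1

Summary (fraction, with percent):

explained: PC1 0.5521 (55.21%), PC2 0.3958 (39.58%), PC3 0.0521 (5.21%);  cumulative: 0.5521, 0.9479, 1


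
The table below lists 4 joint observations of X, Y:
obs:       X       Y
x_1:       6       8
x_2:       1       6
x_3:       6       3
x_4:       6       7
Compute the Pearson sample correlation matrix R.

Step 1 — column means:
  mean(X) = (6 + 1 + 6 + 6) / 4 = 19/4 = 4.75
  mean(Y) = (8 + 6 + 3 + 7) / 4 = 24/4 = 6

Step 2 — sample variances and covariances s[i,j] = (1/(n-1)) · Σ_k (x_{k,i} - mean_i) · (x_{k,j} - mean_j), with n-1 = 3:
  s[X,X] = ((1.25)·(1.25) + (-3.75)·(-3.75) + (1.25)·(1.25) + (1.25)·(1.25)) / 3 = 18.75/3 = 6.25
  s[X,Y] = ((1.25)·(2) + (-3.75)·(0) + (1.25)·(-3) + (1.25)·(1)) / 3 = 0/3 = 0
  s[Y,Y] = ((2)·(2) + (0)·(0) + (-3)·(-3) + (1)·(1)) / 3 = 14/3 = 4.6667
  Sample standard deviations s_i = √(s[i,i]):
  s(X) = √(6.25) = 2.5
  s(Y) = √(4.6667) = 2.1602

Step 3 — r_{ij} = s_{ij} / (s_i · s_j):
  r[X,X] = 1 (diagonal).
  r[X,Y] = 0 / (2.5 · 2.1602) = 0 / 5.4006 = 0
  r[Y,Y] = 1 (diagonal).

R is symmetric with unit diagonal. Assembling:

R = [[1, 0],
 [0, 1]]


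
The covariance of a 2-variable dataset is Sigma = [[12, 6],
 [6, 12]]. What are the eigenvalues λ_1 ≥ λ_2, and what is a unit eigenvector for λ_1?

Step 1 — characteristic polynomial of 2×2 Sigma:
  det(Sigma - λI) = λ² - trace · λ + det = 0.
  trace = 12 + 12 = 24, det = 12·12 - (6)² = 108.
Step 2 — discriminant:
  Δ = trace² - 4·det = 576 - 432 = 144.
Step 3 — eigenvalues:
  λ = (trace ± √Δ)/2 = (24 ± 12)/2,
  λ_1 = 18,  λ_2 = 6.

Step 4 — unit eigenvector for λ_1: solve (Sigma - λ_1 I)v = 0. First row:
  (12 - 18)·v_x + (6)·v_y = 0, i.e. (-6)·v_x + (6)·v_y = 0,
  so v ∝ (b, λ_1 - a) = (6, 6) = u.
  ||u|| = √((6)² + (6)²) = √(72) ≈ 8.4853,
  v_1 = u/||u|| ≈ (0.7071, 0.7071) (||v_1|| = 1).

λ_1 = 18,  λ_2 = 6;  v_1 ≈ (0.7071, 0.7071)


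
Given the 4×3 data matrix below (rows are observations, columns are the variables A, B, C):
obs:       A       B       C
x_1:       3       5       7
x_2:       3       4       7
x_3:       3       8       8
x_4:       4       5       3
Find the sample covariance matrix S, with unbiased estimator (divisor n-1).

Step 1 — column means:
  mean(A) = (3 + 3 + 3 + 4) / 4 = 13/4 = 3.25
  mean(B) = (5 + 4 + 8 + 5) / 4 = 22/4 = 5.5
  mean(C) = (7 + 7 + 8 + 3) / 4 = 25/4 = 6.25

Step 2 — sample covariance S[i,j] = (1/(n-1)) · Σ_k (x_{k,i} - mean_i) · (x_{k,j} - mean_j), with n-1 = 3.
  S[A,A] = ((-0.25)·(-0.25) + (-0.25)·(-0.25) + (-0.25)·(-0.25) + (0.75)·(0.75)) / 3 = 0.75/3 = 0.25
  S[A,B] = ((-0.25)·(-0.5) + (-0.25)·(-1.5) + (-0.25)·(2.5) + (0.75)·(-0.5)) / 3 = -0.5/3 = -0.1667
  S[A,C] = ((-0.25)·(0.75) + (-0.25)·(0.75) + (-0.25)·(1.75) + (0.75)·(-3.25)) / 3 = -3.25/3 = -1.0833
  S[B,B] = ((-0.5)·(-0.5) + (-1.5)·(-1.5) + (2.5)·(2.5) + (-0.5)·(-0.5)) / 3 = 9/3 = 3
  S[B,C] = ((-0.5)·(0.75) + (-1.5)·(0.75) + (2.5)·(1.75) + (-0.5)·(-3.25)) / 3 = 4.5/3 = 1.5
  S[C,C] = ((0.75)·(0.75) + (0.75)·(0.75) + (1.75)·(1.75) + (-3.25)·(-3.25)) / 3 = 14.75/3 = 4.9167

S is symmetric (S[j,i] = S[i,j]). Assembling:

S = [[0.25, -0.1667, -1.0833],
 [-0.1667, 3, 1.5],
 [-1.0833, 1.5, 4.9167]]


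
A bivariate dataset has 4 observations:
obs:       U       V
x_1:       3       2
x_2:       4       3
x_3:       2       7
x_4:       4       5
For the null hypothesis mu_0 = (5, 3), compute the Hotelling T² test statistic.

Step 1 — sample mean vector:
  mean(U) = (3 + 4 + 2 + 4) / 4 = 13/4 = 3.25
  mean(V) = (2 + 3 + 7 + 5) / 4 = 17/4 = 4.25
  x̄ = (3.25, 4.25),  deviation x̄ - mu_0 = (3.25, 4.25) - (5, 3) = (-1.75, 1.25).

Step 2 — sample covariance matrix, S[i,j] = (1/(n-1)) · Σ_k (x_{k,i} - mean_i) · (x_{k,j} - mean_j), divisor n-1 = 3:
  S[U,U] = ((-0.25)·(-0.25) + (0.75)·(0.75) + (-1.25)·(-1.25) + (0.75)·(0.75)) / 3 = 2.75/3 = 0.9167
  S[U,V] = ((-0.25)·(-2.25) + (0.75)·(-1.25) + (-1.25)·(2.75) + (0.75)·(0.75)) / 3 = -3.25/3 = -1.0833
  S[V,V] = ((-2.25)·(-2.25) + (-1.25)·(-1.25) + (2.75)·(2.75) + (0.75)·(0.75)) / 3 = 14.75/3 = 4.9167
  S = [[0.9167, -1.0833],
 [-1.0833, 4.9167]].

Step 3 — invert S. det(S) = 0.9167·4.9167 - (-1.0833)² = 3.3333.
  S^{-1} = (1/det) · [[d, -b], [-b, a]] = [[1.475, 0.325],
 [0.325, 0.275]].

Step 4 — quadratic form (x̄ - mu_0)^T · S^{-1} · (x̄ - mu_0):
  S^{-1} · (x̄ - mu_0) = (-2.175, -0.225),
  (x̄ - mu_0)^T · [...] = (-1.75)·(-2.175) + (1.25)·(-0.225) = 3.525.

Step 5 — scale by n: T² = 4 · 3.525 = 14.1.

T² ≈ 14.1


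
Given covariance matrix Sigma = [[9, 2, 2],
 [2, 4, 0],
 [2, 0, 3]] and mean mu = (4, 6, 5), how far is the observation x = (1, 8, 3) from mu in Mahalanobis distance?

Step 1 — centre the observation: (x - mu) = (-3, 2, -2).

Step 2 — invert Sigma (cofactor / det for 3×3, or solve directly):
  Sigma^{-1} = [[0.15, -0.075, -0.1],
 [-0.075, 0.2875, 0.05],
 [-0.1, 0.05, 0.4]].

Step 3 — form the quadratic (x - mu)^T · Sigma^{-1} · (x - mu):
  Sigma^{-1} · (x - mu) = (-0.4, 0.7, -0.4).
  (x - mu)^T · [Sigma^{-1} · (x - mu)] = (-3)·(-0.4) + (2)·(0.7) + (-2)·(-0.4) = 3.4.

Step 4 — take square root: d = √(3.4) ≈ 1.8439.

d(x, mu) = √(3.4) ≈ 1.8439


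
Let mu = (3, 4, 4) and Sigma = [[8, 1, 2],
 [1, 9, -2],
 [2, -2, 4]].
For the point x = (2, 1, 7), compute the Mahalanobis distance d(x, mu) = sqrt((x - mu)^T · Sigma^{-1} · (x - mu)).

Step 1 — centre the observation: (x - mu) = (-1, -3, 3).

Step 2 — invert Sigma (cofactor / det for 3×3, or solve directly):
  Sigma^{-1} = [[0.1538, -0.0385, -0.0962],
 [-0.0385, 0.1346, 0.0865],
 [-0.0962, 0.0865, 0.3413]].

Step 3 — form the quadratic (x - mu)^T · Sigma^{-1} · (x - mu):
  Sigma^{-1} · (x - mu) = (-0.3269, -0.1058, 0.8606).
  (x - mu)^T · [Sigma^{-1} · (x - mu)] = (-1)·(-0.3269) + (-3)·(-0.1058) + (3)·(0.8606) = 3.226.

Step 4 — take square root: d = √(3.226) ≈ 1.7961.

d(x, mu) = √(3.226) ≈ 1.7961


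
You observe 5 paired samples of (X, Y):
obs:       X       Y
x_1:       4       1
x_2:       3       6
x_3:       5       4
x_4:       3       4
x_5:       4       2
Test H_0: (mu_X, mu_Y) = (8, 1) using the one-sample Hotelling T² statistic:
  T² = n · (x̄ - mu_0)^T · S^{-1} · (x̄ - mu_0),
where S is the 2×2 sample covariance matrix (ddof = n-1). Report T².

Step 1 — sample mean vector:
  mean(X) = (4 + 3 + 5 + 3 + 4) / 5 = 19/5 = 3.8
  mean(Y) = (1 + 6 + 4 + 4 + 2) / 5 = 17/5 = 3.4
  x̄ = (3.8, 3.4),  deviation x̄ - mu_0 = (3.8, 3.4) - (8, 1) = (-4.2, 2.4).

Step 2 — sample covariance matrix, S[i,j] = (1/(n-1)) · Σ_k (x_{k,i} - mean_i) · (x_{k,j} - mean_j), divisor n-1 = 4:
  S[X,X] = ((0.2)·(0.2) + (-0.8)·(-0.8) + (1.2)·(1.2) + (-0.8)·(-0.8) + (0.2)·(0.2)) / 4 = 2.8/4 = 0.7
  S[X,Y] = ((0.2)·(-2.4) + (-0.8)·(2.6) + (1.2)·(0.6) + (-0.8)·(0.6) + (0.2)·(-1.4)) / 4 = -2.6/4 = -0.65
  S[Y,Y] = ((-2.4)·(-2.4) + (2.6)·(2.6) + (0.6)·(0.6) + (0.6)·(0.6) + (-1.4)·(-1.4)) / 4 = 15.2/4 = 3.8
  S = [[0.7, -0.65],
 [-0.65, 3.8]].

Step 3 — invert S. det(S) = 0.7·3.8 - (-0.65)² = 2.2375.
  S^{-1} = (1/det) · [[d, -b], [-b, a]] = [[1.6983, 0.2905],
 [0.2905, 0.3128]].

Step 4 — quadratic form (x̄ - mu_0)^T · S^{-1} · (x̄ - mu_0):
  S^{-1} · (x̄ - mu_0) = (-6.4358, -0.4693),
  (x̄ - mu_0)^T · [...] = (-4.2)·(-6.4358) + (2.4)·(-0.4693) = 25.9039.

Step 5 — scale by n: T² = 5 · 25.9039 = 129.5196.

T² ≈ 129.5196


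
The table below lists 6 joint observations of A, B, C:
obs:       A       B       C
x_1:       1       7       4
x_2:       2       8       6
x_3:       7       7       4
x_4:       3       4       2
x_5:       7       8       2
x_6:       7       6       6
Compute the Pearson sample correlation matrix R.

Step 1 — column means:
  mean(A) = (1 + 2 + 7 + 3 + 7 + 7) / 6 = 27/6 = 4.5
  mean(B) = (7 + 8 + 7 + 4 + 8 + 6) / 6 = 40/6 = 6.6667
  mean(C) = (4 + 6 + 4 + 2 + 2 + 6) / 6 = 24/6 = 4

Step 2 — sample variances and covariances s[i,j] = (1/(n-1)) · Σ_k (x_{k,i} - mean_i) · (x_{k,j} - mean_j), with n-1 = 5:
  s[A,A] = ((-3.5)·(-3.5) + (-2.5)·(-2.5) + (2.5)·(2.5) + (-1.5)·(-1.5) + (2.5)·(2.5) + (2.5)·(2.5)) / 5 = 39.5/5 = 7.9
  s[A,B] = ((-3.5)·(0.3333) + (-2.5)·(1.3333) + (2.5)·(0.3333) + (-1.5)·(-2.6667) + (2.5)·(1.3333) + (2.5)·(-0.6667)) / 5 = 2/5 = 0.4
  s[A,C] = ((-3.5)·(0) + (-2.5)·(2) + (2.5)·(0) + (-1.5)·(-2) + (2.5)·(-2) + (2.5)·(2)) / 5 = -2/5 = -0.4
  s[B,B] = ((0.3333)·(0.3333) + (1.3333)·(1.3333) + (0.3333)·(0.3333) + (-2.6667)·(-2.6667) + (1.3333)·(1.3333) + (-0.6667)·(-0.6667)) / 5 = 11.3333/5 = 2.2667
  s[B,C] = ((0.3333)·(0) + (1.3333)·(2) + (0.3333)·(0) + (-2.6667)·(-2) + (1.3333)·(-2) + (-0.6667)·(2)) / 5 = 4/5 = 0.8
  s[C,C] = ((0)·(0) + (2)·(2) + (0)·(0) + (-2)·(-2) + (-2)·(-2) + (2)·(2)) / 5 = 16/5 = 3.2
  Sample standard deviations s_i = √(s[i,i]):
  s(A) = √(7.9) = 2.8107
  s(B) = √(2.2667) = 1.5055
  s(C) = √(3.2) = 1.7889

Step 3 — r_{ij} = s_{ij} / (s_i · s_j):
  r[A,A] = 1 (diagonal).
  r[A,B] = 0.4 / (2.8107 · 1.5055) = 0.4 / 4.2316 = 0.0945
  r[A,C] = -0.4 / (2.8107 · 1.7889) = -0.4 / 5.0279 = -0.0796
  r[B,B] = 1 (diagonal).
  r[B,C] = 0.8 / (1.5055 · 1.7889) = 0.8 / 2.6932 = 0.297
  r[C,C] = 1 (diagonal).

R is symmetric with unit diagonal. Assembling:

R = [[1, 0.0945, -0.0796],
 [0.0945, 1, 0.297],
 [-0.0796, 0.297, 1]]


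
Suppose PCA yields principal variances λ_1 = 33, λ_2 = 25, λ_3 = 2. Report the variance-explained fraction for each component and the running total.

Step 1 — total variance = trace(Sigma) = Σ λ_i = 33 + 25 + 2 = 60.

Step 2 — fraction explained by component i = λ_i / Σ λ:
  PC1: 33/60 = 0.55
  PC2: 25/60 = 0.4167
  PC3: 2/60 = 0.0333

Step 3 — cumulative fraction after k components = (λ_1 + ... + λ_k) / Σ λ:
  k = 1: 33/60 = 0.55
  k = 2: (33 + 25)/60 = 58/60 = 0.9667
  k = 3: (33 + 25 + 2)/60 = 60/60 = 1

Summary (fraction, with percent):

explained: PC1 0.55 (55%), PC2 0.4167 (41.67%), PC3 0.0333 (3.33%);  cumulative: 0.55, 0.9667, 1


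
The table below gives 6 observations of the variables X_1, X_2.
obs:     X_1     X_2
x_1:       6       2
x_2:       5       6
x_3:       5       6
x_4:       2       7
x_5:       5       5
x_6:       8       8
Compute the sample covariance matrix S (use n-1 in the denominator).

Step 1 — column means:
  mean(X_1) = (6 + 5 + 5 + 2 + 5 + 8) / 6 = 31/6 = 5.1667
  mean(X_2) = (2 + 6 + 6 + 7 + 5 + 8) / 6 = 34/6 = 5.6667

Step 2 — sample covariance S[i,j] = (1/(n-1)) · Σ_k (x_{k,i} - mean_i) · (x_{k,j} - mean_j), with n-1 = 5.
  S[X_1,X_1] = ((0.8333)·(0.8333) + (-0.1667)·(-0.1667) + (-0.1667)·(-0.1667) + (-3.1667)·(-3.1667) + (-0.1667)·(-0.1667) + (2.8333)·(2.8333)) / 5 = 18.8333/5 = 3.7667
  S[X_1,X_2] = ((0.8333)·(-3.6667) + (-0.1667)·(0.3333) + (-0.1667)·(0.3333) + (-3.1667)·(1.3333) + (-0.1667)·(-0.6667) + (2.8333)·(2.3333)) / 5 = -0.6667/5 = -0.1333
  S[X_2,X_2] = ((-3.6667)·(-3.6667) + (0.3333)·(0.3333) + (0.3333)·(0.3333) + (1.3333)·(1.3333) + (-0.6667)·(-0.6667) + (2.3333)·(2.3333)) / 5 = 21.3333/5 = 4.2667

S is symmetric (S[j,i] = S[i,j]). Assembling:

S = [[3.7667, -0.1333],
 [-0.1333, 4.2667]]


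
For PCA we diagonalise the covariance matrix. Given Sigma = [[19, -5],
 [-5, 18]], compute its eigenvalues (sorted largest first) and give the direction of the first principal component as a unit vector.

Step 1 — characteristic polynomial of 2×2 Sigma:
  det(Sigma - λI) = λ² - trace · λ + det = 0.
  trace = 19 + 18 = 37, det = 19·18 - (-5)² = 317.
Step 2 — discriminant:
  Δ = trace² - 4·det = 1369 - 1268 = 101.
Step 3 — eigenvalues:
  λ = (trace ± √Δ)/2 = (37 ± 10.0499)/2,
  λ_1 = 23.5249,  λ_2 = 13.4751.

Step 4 — unit eigenvector for λ_1: solve (Sigma - λ_1 I)v = 0. First row:
  (19 - 23.5249)·v_x + (-5)·v_y = 0, i.e. (-4.5249)·v_x + (-5)·v_y = 0,
  so v ∝ (b, λ_1 - a) = (-5, 4.5249); multiply by -1 so the first entry is positive: u = (5, -4.5249).
  ||u|| = √((5)² + (-4.5249)²) = √(45.4751) ≈ 6.7435,
  v_1 = u/||u|| ≈ (0.7415, -0.671) (||v_1|| = 1).

λ_1 = 23.5249,  λ_2 = 13.4751;  v_1 ≈ (0.7415, -0.671)


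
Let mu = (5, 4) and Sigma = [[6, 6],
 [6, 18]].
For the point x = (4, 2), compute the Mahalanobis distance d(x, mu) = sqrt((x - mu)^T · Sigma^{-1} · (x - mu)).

Step 1 — centre the observation: (x - mu) = (-1, -2).

Step 2 — invert Sigma. det(Sigma) = 6·18 - (6)² = 72.
  Sigma^{-1} = (1/det) · [[d, -b], [-b, a]] = [[0.25, -0.0833],
 [-0.0833, 0.0833]].

Step 3 — form the quadratic (x - mu)^T · Sigma^{-1} · (x - mu):
  Sigma^{-1} · (x - mu) = (-0.0833, -0.0833).
  (x - mu)^T · [Sigma^{-1} · (x - mu)] = (-1)·(-0.0833) + (-2)·(-0.0833) = 0.25.

Step 4 — take square root: d = √(0.25) ≈ 0.5.

d(x, mu) = √(0.25) ≈ 0.5


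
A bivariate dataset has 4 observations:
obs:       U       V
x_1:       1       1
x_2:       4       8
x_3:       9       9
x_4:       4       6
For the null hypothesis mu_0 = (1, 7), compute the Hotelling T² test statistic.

Step 1 — sample mean vector:
  mean(U) = (1 + 4 + 9 + 4) / 4 = 18/4 = 4.5
  mean(V) = (1 + 8 + 9 + 6) / 4 = 24/4 = 6
  x̄ = (4.5, 6),  deviation x̄ - mu_0 = (4.5, 6) - (1, 7) = (3.5, -1).

Step 2 — sample covariance matrix, S[i,j] = (1/(n-1)) · Σ_k (x_{k,i} - mean_i) · (x_{k,j} - mean_j), divisor n-1 = 3:
  S[U,U] = ((-3.5)·(-3.5) + (-0.5)·(-0.5) + (4.5)·(4.5) + (-0.5)·(-0.5)) / 3 = 33/3 = 11
  S[U,V] = ((-3.5)·(-5) + (-0.5)·(2) + (4.5)·(3) + (-0.5)·(0)) / 3 = 30/3 = 10
  S[V,V] = ((-5)·(-5) + (2)·(2) + (3)·(3) + (0)·(0)) / 3 = 38/3 = 12.6667
  S = [[11, 10],
 [10, 12.6667]].

Step 3 — invert S. det(S) = 11·12.6667 - (10)² = 39.3333.
  S^{-1} = (1/det) · [[d, -b], [-b, a]] = [[0.322, -0.2542],
 [-0.2542, 0.2797]].

Step 4 — quadratic form (x̄ - mu_0)^T · S^{-1} · (x̄ - mu_0):
  S^{-1} · (x̄ - mu_0) = (1.3814, -1.1695),
  (x̄ - mu_0)^T · [...] = (3.5)·(1.3814) + (-1)·(-1.1695) = 6.0042.

Step 5 — scale by n: T² = 4 · 6.0042 = 24.0169.

T² ≈ 24.0169


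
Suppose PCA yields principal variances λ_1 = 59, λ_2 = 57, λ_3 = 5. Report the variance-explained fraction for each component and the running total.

Step 1 — total variance = trace(Sigma) = Σ λ_i = 59 + 57 + 5 = 121.

Step 2 — fraction explained by component i = λ_i / Σ λ:
  PC1: 59/121 = 0.4876
  PC2: 57/121 = 0.4711
  PC3: 5/121 = 0.0413

Step 3 — cumulative fraction after k components = (λ_1 + ... + λ_k) / Σ λ:
  k = 1: 59/121 = 0.4876
  k = 2: (59 + 57)/121 = 116/121 = 0.9587
  k = 3: (59 + 57 + 5)/121 = 121/121 = 1

Summary (fraction, with percent):

explained: PC1 0.4876 (48.76%), PC2 0.4711 (47.11%), PC3 0.0413 (4.13%);  cumulative: 0.4876, 0.9587, 1


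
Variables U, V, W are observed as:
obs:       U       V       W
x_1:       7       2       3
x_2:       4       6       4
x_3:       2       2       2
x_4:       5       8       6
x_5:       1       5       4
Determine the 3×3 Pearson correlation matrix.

Step 1 — column means:
  mean(U) = (7 + 4 + 2 + 5 + 1) / 5 = 19/5 = 3.8
  mean(V) = (2 + 6 + 2 + 8 + 5) / 5 = 23/5 = 4.6
  mean(W) = (3 + 4 + 2 + 6 + 4) / 5 = 19/5 = 3.8

Step 2 — sample variances and covariances s[i,j] = (1/(n-1)) · Σ_k (x_{k,i} - mean_i) · (x_{k,j} - mean_j), with n-1 = 4:
  s[U,U] = ((3.2)·(3.2) + (0.2)·(0.2) + (-1.8)·(-1.8) + (1.2)·(1.2) + (-2.8)·(-2.8)) / 4 = 22.8/4 = 5.7
  s[U,V] = ((3.2)·(-2.6) + (0.2)·(1.4) + (-1.8)·(-2.6) + (1.2)·(3.4) + (-2.8)·(0.4)) / 4 = -0.4/4 = -0.1
  s[U,W] = ((3.2)·(-0.8) + (0.2)·(0.2) + (-1.8)·(-1.8) + (1.2)·(2.2) + (-2.8)·(0.2)) / 4 = 2.8/4 = 0.7
  s[V,V] = ((-2.6)·(-2.6) + (1.4)·(1.4) + (-2.6)·(-2.6) + (3.4)·(3.4) + (0.4)·(0.4)) / 4 = 27.2/4 = 6.8
  s[V,W] = ((-2.6)·(-0.8) + (1.4)·(0.2) + (-2.6)·(-1.8) + (3.4)·(2.2) + (0.4)·(0.2)) / 4 = 14.6/4 = 3.65
  s[W,W] = ((-0.8)·(-0.8) + (0.2)·(0.2) + (-1.8)·(-1.8) + (2.2)·(2.2) + (0.2)·(0.2)) / 4 = 8.8/4 = 2.2
  Sample standard deviations s_i = √(s[i,i]):
  s(U) = √(5.7) = 2.3875
  s(V) = √(6.8) = 2.6077
  s(W) = √(2.2) = 1.4832

Step 3 — r_{ij} = s_{ij} / (s_i · s_j):
  r[U,U] = 1 (diagonal).
  r[U,V] = -0.1 / (2.3875 · 2.6077) = -0.1 / 6.2258 = -0.0161
  r[U,W] = 0.7 / (2.3875 · 1.4832) = 0.7 / 3.5412 = 0.1977
  r[V,V] = 1 (diagonal).
  r[V,W] = 3.65 / (2.6077 · 1.4832) = 3.65 / 3.8678 = 0.9437
  r[W,W] = 1 (diagonal).

R is symmetric with unit diagonal. Assembling:

R = [[1, -0.0161, 0.1977],
 [-0.0161, 1, 0.9437],
 [0.1977, 0.9437, 1]]


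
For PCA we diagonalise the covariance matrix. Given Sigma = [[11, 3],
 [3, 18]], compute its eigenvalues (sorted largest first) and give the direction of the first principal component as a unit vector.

Step 1 — characteristic polynomial of 2×2 Sigma:
  det(Sigma - λI) = λ² - trace · λ + det = 0.
  trace = 11 + 18 = 29, det = 11·18 - (3)² = 189.
Step 2 — discriminant:
  Δ = trace² - 4·det = 841 - 756 = 85.
Step 3 — eigenvalues:
  λ = (trace ± √Δ)/2 = (29 ± 9.2195)/2,
  λ_1 = 19.1098,  λ_2 = 9.8902.

Step 4 — unit eigenvector for λ_1: solve (Sigma - λ_1 I)v = 0. First row:
  (11 - 19.1098)·v_x + (3)·v_y = 0, i.e. (-8.1098)·v_x + (3)·v_y = 0,
  so v ∝ (b, λ_1 - a) = (3, 8.1098) = u.
  ||u|| = √((3)² + (8.1098)²) = √(74.7684) ≈ 8.6469,
  v_1 = u/||u|| ≈ (0.3469, 0.9379) (||v_1|| = 1).

λ_1 = 19.1098,  λ_2 = 9.8902;  v_1 ≈ (0.3469, 0.9379)


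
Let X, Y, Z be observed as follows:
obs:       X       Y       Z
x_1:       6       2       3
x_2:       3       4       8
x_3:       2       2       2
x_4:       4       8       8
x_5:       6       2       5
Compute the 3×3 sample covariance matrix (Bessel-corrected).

Step 1 — column means:
  mean(X) = (6 + 3 + 2 + 4 + 6) / 5 = 21/5 = 4.2
  mean(Y) = (2 + 4 + 2 + 8 + 2) / 5 = 18/5 = 3.6
  mean(Z) = (3 + 8 + 2 + 8 + 5) / 5 = 26/5 = 5.2

Step 2 — sample covariance S[i,j] = (1/(n-1)) · Σ_k (x_{k,i} - mean_i) · (x_{k,j} - mean_j), with n-1 = 4.
  S[X,X] = ((1.8)·(1.8) + (-1.2)·(-1.2) + (-2.2)·(-2.2) + (-0.2)·(-0.2) + (1.8)·(1.8)) / 4 = 12.8/4 = 3.2
  S[X,Y] = ((1.8)·(-1.6) + (-1.2)·(0.4) + (-2.2)·(-1.6) + (-0.2)·(4.4) + (1.8)·(-1.6)) / 4 = -3.6/4 = -0.9
  S[X,Z] = ((1.8)·(-2.2) + (-1.2)·(2.8) + (-2.2)·(-3.2) + (-0.2)·(2.8) + (1.8)·(-0.2)) / 4 = -1.2/4 = -0.3
  S[Y,Y] = ((-1.6)·(-1.6) + (0.4)·(0.4) + (-1.6)·(-1.6) + (4.4)·(4.4) + (-1.6)·(-1.6)) / 4 = 27.2/4 = 6.8
  S[Y,Z] = ((-1.6)·(-2.2) + (0.4)·(2.8) + (-1.6)·(-3.2) + (4.4)·(2.8) + (-1.6)·(-0.2)) / 4 = 22.4/4 = 5.6
  S[Z,Z] = ((-2.2)·(-2.2) + (2.8)·(2.8) + (-3.2)·(-3.2) + (2.8)·(2.8) + (-0.2)·(-0.2)) / 4 = 30.8/4 = 7.7

S is symmetric (S[j,i] = S[i,j]). Assembling:

S = [[3.2, -0.9, -0.3],
 [-0.9, 6.8, 5.6],
 [-0.3, 5.6, 7.7]]


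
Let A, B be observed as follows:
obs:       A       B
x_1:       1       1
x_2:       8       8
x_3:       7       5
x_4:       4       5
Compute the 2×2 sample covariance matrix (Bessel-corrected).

Step 1 — column means:
  mean(A) = (1 + 8 + 7 + 4) / 4 = 20/4 = 5
  mean(B) = (1 + 8 + 5 + 5) / 4 = 19/4 = 4.75

Step 2 — sample covariance S[i,j] = (1/(n-1)) · Σ_k (x_{k,i} - mean_i) · (x_{k,j} - mean_j), with n-1 = 3.
  S[A,A] = ((-4)·(-4) + (3)·(3) + (2)·(2) + (-1)·(-1)) / 3 = 30/3 = 10
  S[A,B] = ((-4)·(-3.75) + (3)·(3.25) + (2)·(0.25) + (-1)·(0.25)) / 3 = 25/3 = 8.3333
  S[B,B] = ((-3.75)·(-3.75) + (3.25)·(3.25) + (0.25)·(0.25) + (0.25)·(0.25)) / 3 = 24.75/3 = 8.25

S is symmetric (S[j,i] = S[i,j]). Assembling:

S = [[10, 8.3333],
 [8.3333, 8.25]]


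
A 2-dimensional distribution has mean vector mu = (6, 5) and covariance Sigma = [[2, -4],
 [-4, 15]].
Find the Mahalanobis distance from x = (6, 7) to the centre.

Step 1 — centre the observation: (x - mu) = (0, 2).

Step 2 — invert Sigma. det(Sigma) = 2·15 - (-4)² = 14.
  Sigma^{-1} = (1/det) · [[d, -b], [-b, a]] = [[1.0714, 0.2857],
 [0.2857, 0.1429]].

Step 3 — form the quadratic (x - mu)^T · Sigma^{-1} · (x - mu):
  Sigma^{-1} · (x - mu) = (0.5714, 0.2857).
  (x - mu)^T · [Sigma^{-1} · (x - mu)] = (0)·(0.5714) + (2)·(0.2857) = 0.5714.

Step 4 — take square root: d = √(0.5714) ≈ 0.7559.

d(x, mu) = √(0.5714) ≈ 0.7559


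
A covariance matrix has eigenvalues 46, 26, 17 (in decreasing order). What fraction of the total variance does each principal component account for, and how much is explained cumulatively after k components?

Step 1 — total variance = trace(Sigma) = Σ λ_i = 46 + 26 + 17 = 89.

Step 2 — fraction explained by component i = λ_i / Σ λ:
  PC1: 46/89 = 0.5169
  PC2: 26/89 = 0.2921
  PC3: 17/89 = 0.191

Step 3 — cumulative fraction after k components = (λ_1 + ... + λ_k) / Σ λ:
  k = 1: 46/89 = 0.5169
  k = 2: (46 + 26)/89 = 72/89 = 0.809
  k = 3: (46 + 26 + 17)/89 = 89/89 = 1

Summary (fraction, with percent):

explained: PC1 0.5169 (51.69%), PC2 0.2921 (29.21%), PC3 0.191 (19.1%);  cumulative: 0.5169, 0.809, 1


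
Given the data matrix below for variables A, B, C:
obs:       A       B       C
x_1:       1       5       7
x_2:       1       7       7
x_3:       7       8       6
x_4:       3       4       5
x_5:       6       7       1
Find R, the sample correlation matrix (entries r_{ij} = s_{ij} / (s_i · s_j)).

Step 1 — column means:
  mean(A) = (1 + 1 + 7 + 3 + 6) / 5 = 18/5 = 3.6
  mean(B) = (5 + 7 + 8 + 4 + 7) / 5 = 31/5 = 6.2
  mean(C) = (7 + 7 + 6 + 5 + 1) / 5 = 26/5 = 5.2

Step 2 — sample variances and covariances s[i,j] = (1/(n-1)) · Σ_k (x_{k,i} - mean_i) · (x_{k,j} - mean_j), with n-1 = 4:
  s[A,A] = ((-2.6)·(-2.6) + (-2.6)·(-2.6) + (3.4)·(3.4) + (-0.6)·(-0.6) + (2.4)·(2.4)) / 4 = 31.2/4 = 7.8
  s[A,B] = ((-2.6)·(-1.2) + (-2.6)·(0.8) + (3.4)·(1.8) + (-0.6)·(-2.2) + (2.4)·(0.8)) / 4 = 10.4/4 = 2.6
  s[A,C] = ((-2.6)·(1.8) + (-2.6)·(1.8) + (3.4)·(0.8) + (-0.6)·(-0.2) + (2.4)·(-4.2)) / 4 = -16.6/4 = -4.15
  s[B,B] = ((-1.2)·(-1.2) + (0.8)·(0.8) + (1.8)·(1.8) + (-2.2)·(-2.2) + (0.8)·(0.8)) / 4 = 10.8/4 = 2.7
  s[B,C] = ((-1.2)·(1.8) + (0.8)·(1.8) + (1.8)·(0.8) + (-2.2)·(-0.2) + (0.8)·(-4.2)) / 4 = -2.2/4 = -0.55
  s[C,C] = ((1.8)·(1.8) + (1.8)·(1.8) + (0.8)·(0.8) + (-0.2)·(-0.2) + (-4.2)·(-4.2)) / 4 = 24.8/4 = 6.2
  Sample standard deviations s_i = √(s[i,i]):
  s(A) = √(7.8) = 2.7928
  s(B) = √(2.7) = 1.6432
  s(C) = √(6.2) = 2.49

Step 3 — r_{ij} = s_{ij} / (s_i · s_j):
  r[A,A] = 1 (diagonal).
  r[A,B] = 2.6 / (2.7928 · 1.6432) = 2.6 / 4.5891 = 0.5666
  r[A,C] = -4.15 / (2.7928 · 2.49) = -4.15 / 6.9541 = -0.5968
  r[B,B] = 1 (diagonal).
  r[B,C] = -0.55 / (1.6432 · 2.49) = -0.55 / 4.0915 = -0.1344
  r[C,C] = 1 (diagonal).

R is symmetric with unit diagonal. Assembling:

R = [[1, 0.5666, -0.5968],
 [0.5666, 1, -0.1344],
 [-0.5968, -0.1344, 1]]


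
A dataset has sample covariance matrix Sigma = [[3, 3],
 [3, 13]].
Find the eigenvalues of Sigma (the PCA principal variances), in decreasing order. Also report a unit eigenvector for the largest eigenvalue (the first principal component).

Step 1 — characteristic polynomial of 2×2 Sigma:
  det(Sigma - λI) = λ² - trace · λ + det = 0.
  trace = 3 + 13 = 16, det = 3·13 - (3)² = 30.
Step 2 — discriminant:
  Δ = trace² - 4·det = 256 - 120 = 136.
Step 3 — eigenvalues:
  λ = (trace ± √Δ)/2 = (16 ± 11.6619)/2,
  λ_1 = 13.831,  λ_2 = 2.169.

Step 4 — unit eigenvector for λ_1: solve (Sigma - λ_1 I)v = 0. First row:
  (3 - 13.831)·v_x + (3)·v_y = 0, i.e. (-10.831)·v_x + (3)·v_y = 0,
  so v ∝ (b, λ_1 - a) = (3, 10.831) = u.
  ||u|| = √((3)² + (10.831)²) = √(126.3095) ≈ 11.2388,
  v_1 = u/||u|| ≈ (0.2669, 0.9637) (||v_1|| = 1).

λ_1 = 13.831,  λ_2 = 2.169;  v_1 ≈ (0.2669, 0.9637)


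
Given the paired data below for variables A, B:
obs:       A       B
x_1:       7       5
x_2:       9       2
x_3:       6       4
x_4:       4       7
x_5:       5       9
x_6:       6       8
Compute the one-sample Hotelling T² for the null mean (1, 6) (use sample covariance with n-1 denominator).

Step 1 — sample mean vector:
  mean(A) = (7 + 9 + 6 + 4 + 5 + 6) / 6 = 37/6 = 6.1667
  mean(B) = (5 + 2 + 4 + 7 + 9 + 8) / 6 = 35/6 = 5.8333
  x̄ = (6.1667, 5.8333),  deviation x̄ - mu_0 = (6.1667, 5.8333) - (1, 6) = (5.1667, -0.1667).

Step 2 — sample covariance matrix, S[i,j] = (1/(n-1)) · Σ_k (x_{k,i} - mean_i) · (x_{k,j} - mean_j), divisor n-1 = 5:
  S[A,A] = ((0.8333)·(0.8333) + (2.8333)·(2.8333) + (-0.1667)·(-0.1667) + (-2.1667)·(-2.1667) + (-1.1667)·(-1.1667) + (-0.1667)·(-0.1667)) / 5 = 14.8333/5 = 2.9667
  S[A,B] = ((0.8333)·(-0.8333) + (2.8333)·(-3.8333) + (-0.1667)·(-1.8333) + (-2.1667)·(1.1667) + (-1.1667)·(3.1667) + (-0.1667)·(2.1667)) / 5 = -17.8333/5 = -3.5667
  S[B,B] = ((-0.8333)·(-0.8333) + (-3.8333)·(-3.8333) + (-1.8333)·(-1.8333) + (1.1667)·(1.1667) + (3.1667)·(3.1667) + (2.1667)·(2.1667)) / 5 = 34.8333/5 = 6.9667
  S = [[2.9667, -3.5667],
 [-3.5667, 6.9667]].

Step 3 — invert S. det(S) = 2.9667·6.9667 - (-3.5667)² = 7.9467.
  S^{-1} = (1/det) · [[d, -b], [-b, a]] = [[0.8767, 0.4488],
 [0.4488, 0.3733]].

Step 4 — quadratic form (x̄ - mu_0)^T · S^{-1} · (x̄ - mu_0):
  S^{-1} · (x̄ - mu_0) = (4.4547, 2.2567),
  (x̄ - mu_0)^T · [...] = (5.1667)·(4.4547) + (-0.1667)·(2.2567) = 22.6398.

Step 5 — scale by n: T² = 6 · 22.6398 = 135.8389.

T² ≈ 135.8389


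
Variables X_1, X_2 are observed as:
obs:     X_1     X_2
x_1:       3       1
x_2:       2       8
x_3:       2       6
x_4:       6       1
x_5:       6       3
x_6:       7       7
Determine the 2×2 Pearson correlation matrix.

Step 1 — column means:
  mean(X_1) = (3 + 2 + 2 + 6 + 6 + 7) / 6 = 26/6 = 4.3333
  mean(X_2) = (1 + 8 + 6 + 1 + 3 + 7) / 6 = 26/6 = 4.3333

Step 2 — sample variances and covariances s[i,j] = (1/(n-1)) · Σ_k (x_{k,i} - mean_i) · (x_{k,j} - mean_j), with n-1 = 5:
  s[X_1,X_1] = ((-1.3333)·(-1.3333) + (-2.3333)·(-2.3333) + (-2.3333)·(-2.3333) + (1.6667)·(1.6667) + (1.6667)·(1.6667) + (2.6667)·(2.6667)) / 5 = 25.3333/5 = 5.0667
  s[X_1,X_2] = ((-1.3333)·(-3.3333) + (-2.3333)·(3.6667) + (-2.3333)·(1.6667) + (1.6667)·(-3.3333) + (1.6667)·(-1.3333) + (2.6667)·(2.6667)) / 5 = -8.6667/5 = -1.7333
  s[X_2,X_2] = ((-3.3333)·(-3.3333) + (3.6667)·(3.6667) + (1.6667)·(1.6667) + (-3.3333)·(-3.3333) + (-1.3333)·(-1.3333) + (2.6667)·(2.6667)) / 5 = 47.3333/5 = 9.4667
  Sample standard deviations s_i = √(s[i,i]):
  s(X_1) = √(5.0667) = 2.2509
  s(X_2) = √(9.4667) = 3.0768

Step 3 — r_{ij} = s_{ij} / (s_i · s_j):
  r[X_1,X_1] = 1 (diagonal).
  r[X_1,X_2] = -1.7333 / (2.2509 · 3.0768) = -1.7333 / 6.9256 = -0.2503
  r[X_2,X_2] = 1 (diagonal).

R is symmetric with unit diagonal. Assembling:

R = [[1, -0.2503],
 [-0.2503, 1]]
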